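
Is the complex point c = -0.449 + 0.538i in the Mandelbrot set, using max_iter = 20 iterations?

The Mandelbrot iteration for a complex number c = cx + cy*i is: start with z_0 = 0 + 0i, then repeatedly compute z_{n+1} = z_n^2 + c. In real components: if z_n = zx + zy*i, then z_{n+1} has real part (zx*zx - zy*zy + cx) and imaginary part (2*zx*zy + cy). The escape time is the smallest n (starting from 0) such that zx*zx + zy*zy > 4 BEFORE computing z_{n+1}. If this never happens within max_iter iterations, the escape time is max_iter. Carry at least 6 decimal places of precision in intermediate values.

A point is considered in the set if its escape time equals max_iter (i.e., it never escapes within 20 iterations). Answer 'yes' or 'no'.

z_0 = 0 + 0i, c = -0.4490 + 0.5380i
Iter 1: z = -0.4490 + 0.5380i, |z|^2 = 0.4910
Iter 2: z = -0.5368 + 0.0549i, |z|^2 = 0.2912
Iter 3: z = -0.1638 + 0.4791i, |z|^2 = 0.2564
Iter 4: z = -0.6517 + 0.3810i, |z|^2 = 0.5699
Iter 5: z = -0.1695 + 0.0414i, |z|^2 = 0.0304
Iter 6: z = -0.4220 + 0.5240i, |z|^2 = 0.4526
Iter 7: z = -0.5455 + 0.0958i, |z|^2 = 0.3067
Iter 8: z = -0.1606 + 0.4335i, |z|^2 = 0.2137
Iter 9: z = -0.6111 + 0.3987i, |z|^2 = 0.5325
Iter 10: z = -0.2345 + 0.0506i, |z|^2 = 0.0576
Iter 11: z = -0.3966 + 0.5142i, |z|^2 = 0.4217
Iter 12: z = -0.5562 + 0.1301i, |z|^2 = 0.3263
Iter 13: z = -0.1566 + 0.3932i, |z|^2 = 0.1792
Iter 14: z = -0.5791 + 0.4148i, |z|^2 = 0.5075
Iter 15: z = -0.2857 + 0.0575i, |z|^2 = 0.0849
Iter 16: z = -0.3707 + 0.5051i, |z|^2 = 0.3926
Iter 17: z = -0.5668 + 0.1635i, |z|^2 = 0.3480
Iter 18: z = -0.1545 + 0.3526i, |z|^2 = 0.1482
Iter 19: z = -0.5495 + 0.4290i, |z|^2 = 0.4860
Did not escape in 20 iterations → in set

Answer: yes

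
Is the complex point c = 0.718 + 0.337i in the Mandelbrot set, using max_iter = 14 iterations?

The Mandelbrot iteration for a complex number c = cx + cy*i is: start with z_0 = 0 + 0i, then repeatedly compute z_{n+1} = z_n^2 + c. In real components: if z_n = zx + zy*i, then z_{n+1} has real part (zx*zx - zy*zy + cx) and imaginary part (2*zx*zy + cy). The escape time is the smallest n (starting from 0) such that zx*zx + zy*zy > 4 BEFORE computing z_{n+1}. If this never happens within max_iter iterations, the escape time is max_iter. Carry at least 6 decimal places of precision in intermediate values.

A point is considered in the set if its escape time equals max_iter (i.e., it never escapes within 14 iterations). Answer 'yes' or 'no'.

z_0 = 0 + 0i, c = 0.7180 + 0.3370i
Iter 1: z = 0.7180 + 0.3370i, |z|^2 = 0.6291
Iter 2: z = 1.1200 + 0.8209i, |z|^2 = 1.9282
Iter 3: z = 1.2984 + 2.1758i, |z|^2 = 6.4199
Escaped at iteration 3

Answer: no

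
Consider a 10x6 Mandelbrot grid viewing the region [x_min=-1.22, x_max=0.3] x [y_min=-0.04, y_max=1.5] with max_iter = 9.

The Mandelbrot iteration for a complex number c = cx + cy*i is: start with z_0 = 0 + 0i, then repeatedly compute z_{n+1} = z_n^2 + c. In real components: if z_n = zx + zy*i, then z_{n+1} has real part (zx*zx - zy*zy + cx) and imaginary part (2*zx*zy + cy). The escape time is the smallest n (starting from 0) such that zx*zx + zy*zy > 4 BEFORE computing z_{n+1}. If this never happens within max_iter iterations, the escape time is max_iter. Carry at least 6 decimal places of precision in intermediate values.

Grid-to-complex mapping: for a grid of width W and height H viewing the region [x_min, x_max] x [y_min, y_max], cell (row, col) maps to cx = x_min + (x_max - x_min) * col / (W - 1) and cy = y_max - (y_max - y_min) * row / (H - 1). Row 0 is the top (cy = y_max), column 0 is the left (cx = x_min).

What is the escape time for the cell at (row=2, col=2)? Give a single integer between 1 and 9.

z_0 = 0 + 0i, c = -0.8822 + 0.8840i
Iter 1: z = -0.8822 + 0.8840i, |z|^2 = 1.5598
Iter 2: z = -0.8854 + -0.6758i, |z|^2 = 1.2405
Iter 3: z = -0.5550 + 2.0806i, |z|^2 = 4.6369
Escaped at iteration 3

Answer: 3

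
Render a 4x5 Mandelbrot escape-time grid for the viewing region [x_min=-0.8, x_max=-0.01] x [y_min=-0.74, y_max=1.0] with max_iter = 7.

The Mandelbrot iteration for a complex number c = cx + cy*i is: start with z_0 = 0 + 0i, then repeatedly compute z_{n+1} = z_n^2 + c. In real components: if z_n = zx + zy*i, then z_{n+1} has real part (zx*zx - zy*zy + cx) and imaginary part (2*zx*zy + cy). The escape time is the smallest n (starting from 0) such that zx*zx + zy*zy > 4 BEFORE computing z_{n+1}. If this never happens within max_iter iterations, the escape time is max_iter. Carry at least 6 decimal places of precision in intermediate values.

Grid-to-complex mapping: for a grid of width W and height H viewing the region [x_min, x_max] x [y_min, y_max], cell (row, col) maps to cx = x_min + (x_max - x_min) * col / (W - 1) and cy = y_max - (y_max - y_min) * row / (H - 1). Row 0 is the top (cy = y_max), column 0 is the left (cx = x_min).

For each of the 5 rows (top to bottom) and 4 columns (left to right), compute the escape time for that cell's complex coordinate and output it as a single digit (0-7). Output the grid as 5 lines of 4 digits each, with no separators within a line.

Answer: 3457
5777
7777
7777
4677

Derivation:
(row=0, col=0): c = -0.8000 + 1.0000i → escape time 3
(row=0, col=1): c = -0.5367 + 1.0000i → escape time 4
(row=0, col=2): c = -0.2733 + 1.0000i → escape time 5
(row=0, col=3): c = -0.0100 + 1.0000i → escape time 7
(row=1, col=0): c = -0.8000 + 0.5650i → escape time 5
(row=1, col=1): c = -0.5367 + 0.5650i → escape time 7
(row=1, col=2): c = -0.2733 + 0.5650i → escape time 7
(row=1, col=3): c = -0.0100 + 0.5650i → escape time 7
(row=2, col=0): c = -0.8000 + 0.1300i → escape time 7
(row=2, col=1): c = -0.5367 + 0.1300i → escape time 7
(row=2, col=2): c = -0.2733 + 0.1300i → escape time 7
(row=2, col=3): c = -0.0100 + 0.1300i → escape time 7
(row=3, col=0): c = -0.8000 + -0.3050i → escape time 7
(row=3, col=1): c = -0.5367 + -0.3050i → escape time 7
(row=3, col=2): c = -0.2733 + -0.3050i → escape time 7
(row=3, col=3): c = -0.0100 + -0.3050i → escape time 7
(row=4, col=0): c = -0.8000 + -0.7400i → escape time 4
(row=4, col=1): c = -0.5367 + -0.7400i → escape time 6
(row=4, col=2): c = -0.2733 + -0.7400i → escape time 7
(row=4, col=3): c = -0.0100 + -0.7400i → escape time 7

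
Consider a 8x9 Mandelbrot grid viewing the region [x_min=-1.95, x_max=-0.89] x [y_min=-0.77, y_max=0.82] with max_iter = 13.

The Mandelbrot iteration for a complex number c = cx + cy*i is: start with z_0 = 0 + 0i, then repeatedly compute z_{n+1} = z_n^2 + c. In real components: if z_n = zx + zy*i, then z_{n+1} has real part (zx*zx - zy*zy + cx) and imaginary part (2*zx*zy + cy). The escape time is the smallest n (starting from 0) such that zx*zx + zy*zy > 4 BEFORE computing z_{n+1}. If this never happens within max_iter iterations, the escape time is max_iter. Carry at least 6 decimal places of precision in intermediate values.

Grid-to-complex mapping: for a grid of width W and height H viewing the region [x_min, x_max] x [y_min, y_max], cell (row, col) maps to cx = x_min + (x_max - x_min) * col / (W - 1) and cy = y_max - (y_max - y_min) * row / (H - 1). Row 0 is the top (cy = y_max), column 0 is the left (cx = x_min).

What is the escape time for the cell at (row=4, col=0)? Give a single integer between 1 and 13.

z_0 = 0 + 0i, c = -1.9500 + 0.0250i
Iter 1: z = -1.9500 + 0.0250i, |z|^2 = 3.8031
Iter 2: z = 1.8519 + -0.0725i, |z|^2 = 3.4347
Iter 3: z = 1.4742 + -0.2435i, |z|^2 = 2.2325
Iter 4: z = 0.1639 + -0.6930i, |z|^2 = 0.5071
Iter 5: z = -2.4034 + -0.2022i, |z|^2 = 5.8171
Escaped at iteration 5

Answer: 5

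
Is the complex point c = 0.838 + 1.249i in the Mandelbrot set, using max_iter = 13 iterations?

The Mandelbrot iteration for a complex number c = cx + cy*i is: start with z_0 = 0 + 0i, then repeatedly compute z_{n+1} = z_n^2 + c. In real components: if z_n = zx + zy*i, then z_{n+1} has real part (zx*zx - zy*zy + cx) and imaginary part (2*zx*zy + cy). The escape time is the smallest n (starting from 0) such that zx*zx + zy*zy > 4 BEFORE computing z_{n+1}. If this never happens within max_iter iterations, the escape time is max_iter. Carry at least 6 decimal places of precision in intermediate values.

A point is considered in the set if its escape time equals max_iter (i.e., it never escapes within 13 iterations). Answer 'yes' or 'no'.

z_0 = 0 + 0i, c = 0.8380 + 1.2490i
Iter 1: z = 0.8380 + 1.2490i, |z|^2 = 2.2622
Iter 2: z = -0.0198 + 3.3423i, |z|^2 = 11.1715
Escaped at iteration 2

Answer: no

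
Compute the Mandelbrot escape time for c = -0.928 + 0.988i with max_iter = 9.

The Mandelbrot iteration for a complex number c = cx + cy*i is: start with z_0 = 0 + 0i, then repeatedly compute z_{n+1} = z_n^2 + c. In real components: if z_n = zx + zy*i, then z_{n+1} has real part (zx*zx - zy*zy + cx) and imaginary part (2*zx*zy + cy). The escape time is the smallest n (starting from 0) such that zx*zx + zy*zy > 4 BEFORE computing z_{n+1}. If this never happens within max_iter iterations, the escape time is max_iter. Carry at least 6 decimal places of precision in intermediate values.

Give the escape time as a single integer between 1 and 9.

z_0 = 0 + 0i, c = -0.9280 + 0.9880i
Iter 1: z = -0.9280 + 0.9880i, |z|^2 = 1.8373
Iter 2: z = -1.0430 + -0.8457i, |z|^2 = 1.8030
Iter 3: z = -0.5555 + 2.7521i, |z|^2 = 7.8827
Escaped at iteration 3

Answer: 3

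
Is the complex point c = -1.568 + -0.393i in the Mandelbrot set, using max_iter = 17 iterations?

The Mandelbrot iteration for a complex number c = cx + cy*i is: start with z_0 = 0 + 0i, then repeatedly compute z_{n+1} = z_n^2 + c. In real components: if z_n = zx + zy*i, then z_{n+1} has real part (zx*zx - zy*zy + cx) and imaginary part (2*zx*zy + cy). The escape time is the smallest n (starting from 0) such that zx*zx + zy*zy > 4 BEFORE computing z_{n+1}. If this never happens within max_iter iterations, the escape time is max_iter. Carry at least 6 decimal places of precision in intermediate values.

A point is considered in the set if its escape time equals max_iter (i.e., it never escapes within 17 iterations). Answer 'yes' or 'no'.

z_0 = 0 + 0i, c = -1.5680 + -0.3930i
Iter 1: z = -1.5680 + -0.3930i, |z|^2 = 2.6131
Iter 2: z = 0.7362 + 0.8394i, |z|^2 = 1.2466
Iter 3: z = -1.7307 + 0.8430i, |z|^2 = 3.7060
Iter 4: z = 0.7168 + -3.3109i, |z|^2 = 11.4756
Escaped at iteration 4

Answer: no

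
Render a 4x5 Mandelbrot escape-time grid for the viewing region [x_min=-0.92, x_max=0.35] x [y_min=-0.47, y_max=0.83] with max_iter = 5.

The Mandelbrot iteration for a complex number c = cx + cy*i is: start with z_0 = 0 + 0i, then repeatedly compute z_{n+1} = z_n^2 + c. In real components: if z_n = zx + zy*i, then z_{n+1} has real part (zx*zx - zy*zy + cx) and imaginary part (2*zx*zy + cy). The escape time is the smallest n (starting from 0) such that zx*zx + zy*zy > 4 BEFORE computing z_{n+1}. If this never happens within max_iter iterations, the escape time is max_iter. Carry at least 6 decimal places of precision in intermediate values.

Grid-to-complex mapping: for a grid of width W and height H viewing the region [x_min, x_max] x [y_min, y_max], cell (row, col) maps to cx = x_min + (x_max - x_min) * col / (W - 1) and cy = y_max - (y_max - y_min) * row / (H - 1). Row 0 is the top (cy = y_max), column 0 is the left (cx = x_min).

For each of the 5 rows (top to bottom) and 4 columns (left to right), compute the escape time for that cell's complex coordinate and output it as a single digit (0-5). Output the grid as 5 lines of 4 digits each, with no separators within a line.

Answer: 3554
5555
5555
5555
5555

Derivation:
(row=0, col=0): c = -0.9200 + 0.8300i → escape time 3
(row=0, col=1): c = -0.4967 + 0.8300i → escape time 5
(row=0, col=2): c = -0.0733 + 0.8300i → escape time 5
(row=0, col=3): c = 0.3500 + 0.8300i → escape time 4
(row=1, col=0): c = -0.9200 + 0.5050i → escape time 5
(row=1, col=1): c = -0.4967 + 0.5050i → escape time 5
(row=1, col=2): c = -0.0733 + 0.5050i → escape time 5
(row=1, col=3): c = 0.3500 + 0.5050i → escape time 5
(row=2, col=0): c = -0.9200 + 0.1800i → escape time 5
(row=2, col=1): c = -0.4967 + 0.1800i → escape time 5
(row=2, col=2): c = -0.0733 + 0.1800i → escape time 5
(row=2, col=3): c = 0.3500 + 0.1800i → escape time 5
(row=3, col=0): c = -0.9200 + -0.1450i → escape time 5
(row=3, col=1): c = -0.4967 + -0.1450i → escape time 5
(row=3, col=2): c = -0.0733 + -0.1450i → escape time 5
(row=3, col=3): c = 0.3500 + -0.1450i → escape time 5
(row=4, col=0): c = -0.9200 + -0.4700i → escape time 5
(row=4, col=1): c = -0.4967 + -0.4700i → escape time 5
(row=4, col=2): c = -0.0733 + -0.4700i → escape time 5
(row=4, col=3): c = 0.3500 + -0.4700i → escape time 5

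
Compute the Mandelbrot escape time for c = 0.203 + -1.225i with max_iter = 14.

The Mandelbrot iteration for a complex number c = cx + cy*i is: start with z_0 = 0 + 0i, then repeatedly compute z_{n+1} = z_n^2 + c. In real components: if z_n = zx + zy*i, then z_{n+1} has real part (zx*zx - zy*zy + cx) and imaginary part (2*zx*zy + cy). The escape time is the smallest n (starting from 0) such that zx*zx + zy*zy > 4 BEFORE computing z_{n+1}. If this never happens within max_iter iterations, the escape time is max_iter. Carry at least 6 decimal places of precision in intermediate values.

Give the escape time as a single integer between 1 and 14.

Answer: 2

Derivation:
z_0 = 0 + 0i, c = 0.2030 + -1.2250i
Iter 1: z = 0.2030 + -1.2250i, |z|^2 = 1.5418
Iter 2: z = -1.2564 + -1.7224i, |z|^2 = 4.5451
Escaped at iteration 2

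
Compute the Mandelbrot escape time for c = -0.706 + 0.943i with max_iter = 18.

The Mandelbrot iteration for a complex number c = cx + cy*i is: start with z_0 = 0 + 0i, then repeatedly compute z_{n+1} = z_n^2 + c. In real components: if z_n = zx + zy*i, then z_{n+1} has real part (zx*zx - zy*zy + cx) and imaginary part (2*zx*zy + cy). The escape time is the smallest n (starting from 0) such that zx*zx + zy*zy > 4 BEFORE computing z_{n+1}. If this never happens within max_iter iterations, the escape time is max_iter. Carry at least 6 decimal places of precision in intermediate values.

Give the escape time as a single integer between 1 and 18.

z_0 = 0 + 0i, c = -0.7060 + 0.9430i
Iter 1: z = -0.7060 + 0.9430i, |z|^2 = 1.3877
Iter 2: z = -1.0968 + -0.3885i, |z|^2 = 1.3539
Iter 3: z = 0.3461 + 1.7953i, |z|^2 = 3.3427
Iter 4: z = -3.8092 + 2.1855i, |z|^2 = 19.2865
Escaped at iteration 4

Answer: 4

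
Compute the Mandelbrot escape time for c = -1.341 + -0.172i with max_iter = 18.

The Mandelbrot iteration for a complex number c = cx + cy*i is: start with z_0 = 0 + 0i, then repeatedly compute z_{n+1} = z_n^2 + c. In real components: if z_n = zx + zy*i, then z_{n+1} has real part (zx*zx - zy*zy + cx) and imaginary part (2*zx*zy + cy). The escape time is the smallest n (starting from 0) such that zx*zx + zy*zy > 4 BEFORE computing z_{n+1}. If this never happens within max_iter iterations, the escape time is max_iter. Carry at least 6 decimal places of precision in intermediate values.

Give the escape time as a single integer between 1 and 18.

Answer: 8

Derivation:
z_0 = 0 + 0i, c = -1.3410 + -0.1720i
Iter 1: z = -1.3410 + -0.1720i, |z|^2 = 1.8279
Iter 2: z = 0.4277 + 0.2893i, |z|^2 = 0.2666
Iter 3: z = -1.2418 + 0.0755i, |z|^2 = 1.5477
Iter 4: z = 0.1953 + -0.3594i, |z|^2 = 0.1673
Iter 5: z = -1.4320 + -0.3124i, |z|^2 = 2.1483
Iter 6: z = 0.6122 + 0.7227i, |z|^2 = 0.8971
Iter 7: z = -1.4886 + 0.7129i, |z|^2 = 2.7241
Iter 8: z = 0.3667 + -2.2943i, |z|^2 = 5.3984
Escaped at iteration 8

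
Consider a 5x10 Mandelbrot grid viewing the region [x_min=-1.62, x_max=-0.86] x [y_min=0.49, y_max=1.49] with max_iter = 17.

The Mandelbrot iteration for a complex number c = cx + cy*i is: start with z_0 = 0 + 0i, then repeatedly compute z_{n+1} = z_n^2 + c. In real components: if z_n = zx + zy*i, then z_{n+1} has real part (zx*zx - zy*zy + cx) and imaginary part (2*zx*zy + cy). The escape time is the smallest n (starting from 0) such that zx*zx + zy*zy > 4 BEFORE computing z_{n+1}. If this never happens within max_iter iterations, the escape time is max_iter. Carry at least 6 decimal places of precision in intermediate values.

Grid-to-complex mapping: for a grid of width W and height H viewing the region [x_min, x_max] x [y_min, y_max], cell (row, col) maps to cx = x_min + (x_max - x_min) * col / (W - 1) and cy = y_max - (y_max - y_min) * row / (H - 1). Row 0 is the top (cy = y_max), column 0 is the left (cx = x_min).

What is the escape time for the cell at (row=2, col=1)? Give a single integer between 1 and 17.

Answer: 2

Derivation:
z_0 = 0 + 0i, c = -1.4300 + 1.2678i
Iter 1: z = -1.4300 + 1.2678i, |z|^2 = 3.6522
Iter 2: z = -0.9924 + -2.3581i, |z|^2 = 6.5453
Escaped at iteration 2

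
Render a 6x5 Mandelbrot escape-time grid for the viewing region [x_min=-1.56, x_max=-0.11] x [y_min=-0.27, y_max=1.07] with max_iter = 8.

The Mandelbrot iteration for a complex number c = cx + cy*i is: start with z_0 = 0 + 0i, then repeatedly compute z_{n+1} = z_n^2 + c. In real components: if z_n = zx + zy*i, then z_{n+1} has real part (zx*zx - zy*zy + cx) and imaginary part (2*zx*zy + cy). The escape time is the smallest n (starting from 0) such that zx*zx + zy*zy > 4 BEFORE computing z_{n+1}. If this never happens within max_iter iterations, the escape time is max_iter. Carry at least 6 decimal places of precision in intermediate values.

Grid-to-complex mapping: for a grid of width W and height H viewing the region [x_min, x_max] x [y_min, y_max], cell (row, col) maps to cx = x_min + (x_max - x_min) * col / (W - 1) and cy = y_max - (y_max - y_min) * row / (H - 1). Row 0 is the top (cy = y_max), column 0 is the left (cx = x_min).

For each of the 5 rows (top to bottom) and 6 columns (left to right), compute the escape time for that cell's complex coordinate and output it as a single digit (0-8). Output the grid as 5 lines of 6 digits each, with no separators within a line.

Answer: 233346
334478
487888
788888
588888

Derivation:
(row=0, col=0): c = -1.5600 + 1.0700i → escape time 2
(row=0, col=1): c = -1.2700 + 1.0700i → escape time 3
(row=0, col=2): c = -0.9800 + 1.0700i → escape time 3
(row=0, col=3): c = -0.6900 + 1.0700i → escape time 3
(row=0, col=4): c = -0.4000 + 1.0700i → escape time 4
(row=0, col=5): c = -0.1100 + 1.0700i → escape time 6
(row=1, col=0): c = -1.5600 + 0.7350i → escape time 3
(row=1, col=1): c = -1.2700 + 0.7350i → escape time 3
(row=1, col=2): c = -0.9800 + 0.7350i → escape time 4
(row=1, col=3): c = -0.6900 + 0.7350i → escape time 4
(row=1, col=4): c = -0.4000 + 0.7350i → escape time 7
(row=1, col=5): c = -0.1100 + 0.7350i → escape time 8
(row=2, col=0): c = -1.5600 + 0.4000i → escape time 4
(row=2, col=1): c = -1.2700 + 0.4000i → escape time 8
(row=2, col=2): c = -0.9800 + 0.4000i → escape time 7
(row=2, col=3): c = -0.6900 + 0.4000i → escape time 8
(row=2, col=4): c = -0.4000 + 0.4000i → escape time 8
(row=2, col=5): c = -0.1100 + 0.4000i → escape time 8
(row=3, col=0): c = -1.5600 + 0.0650i → escape time 7
(row=3, col=1): c = -1.2700 + 0.0650i → escape time 8
(row=3, col=2): c = -0.9800 + 0.0650i → escape time 8
(row=3, col=3): c = -0.6900 + 0.0650i → escape time 8
(row=3, col=4): c = -0.4000 + 0.0650i → escape time 8
(row=3, col=5): c = -0.1100 + 0.0650i → escape time 8
(row=4, col=0): c = -1.5600 + -0.2700i → escape time 5
(row=4, col=1): c = -1.2700 + -0.2700i → escape time 8
(row=4, col=2): c = -0.9800 + -0.2700i → escape time 8
(row=4, col=3): c = -0.6900 + -0.2700i → escape time 8
(row=4, col=4): c = -0.4000 + -0.2700i → escape time 8
(row=4, col=5): c = -0.1100 + -0.2700i → escape time 8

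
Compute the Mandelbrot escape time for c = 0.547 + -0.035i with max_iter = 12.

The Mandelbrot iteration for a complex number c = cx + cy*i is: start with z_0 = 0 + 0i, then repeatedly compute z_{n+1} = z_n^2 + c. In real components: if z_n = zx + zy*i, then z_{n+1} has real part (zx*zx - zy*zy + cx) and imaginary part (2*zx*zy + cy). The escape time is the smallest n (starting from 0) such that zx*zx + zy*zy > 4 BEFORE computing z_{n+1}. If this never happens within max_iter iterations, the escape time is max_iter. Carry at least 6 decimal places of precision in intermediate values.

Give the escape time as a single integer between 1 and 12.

z_0 = 0 + 0i, c = 0.5470 + -0.0350i
Iter 1: z = 0.5470 + -0.0350i, |z|^2 = 0.3004
Iter 2: z = 0.8450 + -0.0733i, |z|^2 = 0.7194
Iter 3: z = 1.2556 + -0.1589i, |z|^2 = 1.6018
Iter 4: z = 2.0984 + -0.4339i, |z|^2 = 4.5914
Escaped at iteration 4

Answer: 4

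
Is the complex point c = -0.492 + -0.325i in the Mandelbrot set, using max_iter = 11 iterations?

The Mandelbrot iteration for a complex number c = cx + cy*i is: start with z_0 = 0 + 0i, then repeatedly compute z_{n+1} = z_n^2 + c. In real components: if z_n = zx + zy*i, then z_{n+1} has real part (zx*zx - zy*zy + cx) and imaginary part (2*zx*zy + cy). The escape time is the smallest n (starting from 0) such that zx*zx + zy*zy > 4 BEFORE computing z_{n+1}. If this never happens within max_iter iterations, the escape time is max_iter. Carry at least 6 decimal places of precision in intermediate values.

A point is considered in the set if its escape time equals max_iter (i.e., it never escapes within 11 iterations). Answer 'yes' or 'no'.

Answer: yes

Derivation:
z_0 = 0 + 0i, c = -0.4920 + -0.3250i
Iter 1: z = -0.4920 + -0.3250i, |z|^2 = 0.3477
Iter 2: z = -0.3556 + -0.0052i, |z|^2 = 0.1265
Iter 3: z = -0.3656 + -0.3213i, |z|^2 = 0.2369
Iter 4: z = -0.4616 + -0.0901i, |z|^2 = 0.2212
Iter 5: z = -0.2871 + -0.2419i, |z|^2 = 0.1409
Iter 6: z = -0.4681 + -0.1861i, |z|^2 = 0.2538
Iter 7: z = -0.3075 + -0.1507i, |z|^2 = 0.1173
Iter 8: z = -0.4201 + -0.2323i, |z|^2 = 0.2305
Iter 9: z = -0.3694 + -0.1298i, |z|^2 = 0.1533
Iter 10: z = -0.3724 + -0.2291i, |z|^2 = 0.1911
Did not escape in 11 iterations → in set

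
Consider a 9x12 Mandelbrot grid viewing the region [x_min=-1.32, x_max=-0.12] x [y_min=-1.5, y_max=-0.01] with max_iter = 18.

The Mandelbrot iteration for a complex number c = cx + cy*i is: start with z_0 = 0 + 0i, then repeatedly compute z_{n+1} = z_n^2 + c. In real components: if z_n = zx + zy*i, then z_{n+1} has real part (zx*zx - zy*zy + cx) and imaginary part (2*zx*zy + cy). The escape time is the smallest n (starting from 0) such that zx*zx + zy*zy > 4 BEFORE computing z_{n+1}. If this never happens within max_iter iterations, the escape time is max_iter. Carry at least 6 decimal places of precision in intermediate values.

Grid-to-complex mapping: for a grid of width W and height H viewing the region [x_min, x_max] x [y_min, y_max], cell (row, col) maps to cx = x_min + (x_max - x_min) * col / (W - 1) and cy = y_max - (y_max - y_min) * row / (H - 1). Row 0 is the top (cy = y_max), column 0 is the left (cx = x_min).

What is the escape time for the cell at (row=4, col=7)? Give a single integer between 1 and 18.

Answer: 18

Derivation:
z_0 = 0 + 0i, c = -0.2700 + -0.5518i
Iter 1: z = -0.2700 + -0.5518i, |z|^2 = 0.3774
Iter 2: z = -0.5016 + -0.2538i, |z|^2 = 0.3160
Iter 3: z = -0.0828 + -0.2972i, |z|^2 = 0.0952
Iter 4: z = -0.3514 + -0.5026i, |z|^2 = 0.3761
Iter 5: z = -0.3991 + -0.1985i, |z|^2 = 0.1987
Iter 6: z = -0.1502 + -0.3933i, |z|^2 = 0.1773
Iter 7: z = -0.4022 + -0.4337i, |z|^2 = 0.3498
Iter 8: z = -0.2963 + -0.2030i, |z|^2 = 0.1290
Iter 9: z = -0.2234 + -0.4315i, |z|^2 = 0.2361
Iter 10: z = -0.4063 + -0.3590i, |z|^2 = 0.2940
Iter 11: z = -0.2338 + -0.2601i, |z|^2 = 0.1223
Iter 12: z = -0.2830 + -0.4302i, |z|^2 = 0.2651
Iter 13: z = -0.3750 + -0.3084i, |z|^2 = 0.2357
Iter 14: z = -0.2245 + -0.3205i, |z|^2 = 0.1531
Iter 15: z = -0.3224 + -0.4079i, |z|^2 = 0.2703
Iter 16: z = -0.3325 + -0.2888i, |z|^2 = 0.1940
Iter 17: z = -0.2429 + -0.3598i, |z|^2 = 0.1884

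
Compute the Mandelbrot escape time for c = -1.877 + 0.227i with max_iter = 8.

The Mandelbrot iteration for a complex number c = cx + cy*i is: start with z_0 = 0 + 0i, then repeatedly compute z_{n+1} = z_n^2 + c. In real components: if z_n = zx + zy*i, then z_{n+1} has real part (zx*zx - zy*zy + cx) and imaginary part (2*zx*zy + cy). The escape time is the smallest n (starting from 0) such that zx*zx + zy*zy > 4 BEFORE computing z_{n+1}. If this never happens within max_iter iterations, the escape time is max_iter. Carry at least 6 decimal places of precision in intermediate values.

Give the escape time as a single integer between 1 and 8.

Answer: 4

Derivation:
z_0 = 0 + 0i, c = -1.8770 + 0.2270i
Iter 1: z = -1.8770 + 0.2270i, |z|^2 = 3.5747
Iter 2: z = 1.5946 + -0.6252i, |z|^2 = 2.9336
Iter 3: z = 0.2749 + -1.7668i, |z|^2 = 3.1970
Iter 4: z = -4.9228 + -0.7445i, |z|^2 = 24.7885
Escaped at iteration 4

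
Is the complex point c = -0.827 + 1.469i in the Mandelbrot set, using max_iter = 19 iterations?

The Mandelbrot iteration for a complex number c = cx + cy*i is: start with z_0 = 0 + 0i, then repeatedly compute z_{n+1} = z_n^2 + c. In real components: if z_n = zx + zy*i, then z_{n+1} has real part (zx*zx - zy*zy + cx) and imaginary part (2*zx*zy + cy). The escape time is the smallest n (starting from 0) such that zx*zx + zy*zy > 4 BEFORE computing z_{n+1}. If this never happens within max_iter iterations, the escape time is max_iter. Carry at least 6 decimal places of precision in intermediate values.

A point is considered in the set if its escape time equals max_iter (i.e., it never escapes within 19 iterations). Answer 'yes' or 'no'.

Answer: no

Derivation:
z_0 = 0 + 0i, c = -0.8270 + 1.4690i
Iter 1: z = -0.8270 + 1.4690i, |z|^2 = 2.8419
Iter 2: z = -2.3010 + -0.9607i, |z|^2 = 6.2177
Escaped at iteration 2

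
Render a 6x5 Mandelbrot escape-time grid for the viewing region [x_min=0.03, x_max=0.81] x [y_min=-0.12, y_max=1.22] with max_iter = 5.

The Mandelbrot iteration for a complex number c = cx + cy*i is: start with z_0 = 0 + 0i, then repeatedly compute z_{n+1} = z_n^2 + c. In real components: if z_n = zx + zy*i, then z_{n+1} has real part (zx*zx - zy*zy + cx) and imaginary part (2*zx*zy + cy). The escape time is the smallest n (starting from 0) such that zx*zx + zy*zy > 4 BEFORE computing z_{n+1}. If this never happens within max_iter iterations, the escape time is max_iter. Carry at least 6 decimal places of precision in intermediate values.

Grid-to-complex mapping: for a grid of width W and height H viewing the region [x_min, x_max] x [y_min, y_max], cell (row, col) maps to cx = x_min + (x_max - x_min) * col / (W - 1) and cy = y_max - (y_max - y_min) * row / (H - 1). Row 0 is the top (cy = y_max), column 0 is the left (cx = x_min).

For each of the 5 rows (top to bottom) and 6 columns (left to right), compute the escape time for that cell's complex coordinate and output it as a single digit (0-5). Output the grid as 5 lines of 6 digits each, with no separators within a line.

Answer: 322222
544322
555533
555543
555543

Derivation:
(row=0, col=0): c = 0.0300 + 1.2200i → escape time 3
(row=0, col=1): c = 0.1860 + 1.2200i → escape time 2
(row=0, col=2): c = 0.3420 + 1.2200i → escape time 2
(row=0, col=3): c = 0.4980 + 1.2200i → escape time 2
(row=0, col=4): c = 0.6540 + 1.2200i → escape time 2
(row=0, col=5): c = 0.8100 + 1.2200i → escape time 2
(row=1, col=0): c = 0.0300 + 0.8850i → escape time 5
(row=1, col=1): c = 0.1860 + 0.8850i → escape time 4
(row=1, col=2): c = 0.3420 + 0.8850i → escape time 4
(row=1, col=3): c = 0.4980 + 0.8850i → escape time 3
(row=1, col=4): c = 0.6540 + 0.8850i → escape time 2
(row=1, col=5): c = 0.8100 + 0.8850i → escape time 2
(row=2, col=0): c = 0.0300 + 0.5500i → escape time 5
(row=2, col=1): c = 0.1860 + 0.5500i → escape time 5
(row=2, col=2): c = 0.3420 + 0.5500i → escape time 5
(row=2, col=3): c = 0.4980 + 0.5500i → escape time 5
(row=2, col=4): c = 0.6540 + 0.5500i → escape time 3
(row=2, col=5): c = 0.8100 + 0.5500i → escape time 3
(row=3, col=0): c = 0.0300 + 0.2150i → escape time 5
(row=3, col=1): c = 0.1860 + 0.2150i → escape time 5
(row=3, col=2): c = 0.3420 + 0.2150i → escape time 5
(row=3, col=3): c = 0.4980 + 0.2150i → escape time 5
(row=3, col=4): c = 0.6540 + 0.2150i → escape time 4
(row=3, col=5): c = 0.8100 + 0.2150i → escape time 3
(row=4, col=0): c = 0.0300 + -0.1200i → escape time 5
(row=4, col=1): c = 0.1860 + -0.1200i → escape time 5
(row=4, col=2): c = 0.3420 + -0.1200i → escape time 5
(row=4, col=3): c = 0.4980 + -0.1200i → escape time 5
(row=4, col=4): c = 0.6540 + -0.1200i → escape time 4
(row=4, col=5): c = 0.8100 + -0.1200i → escape time 3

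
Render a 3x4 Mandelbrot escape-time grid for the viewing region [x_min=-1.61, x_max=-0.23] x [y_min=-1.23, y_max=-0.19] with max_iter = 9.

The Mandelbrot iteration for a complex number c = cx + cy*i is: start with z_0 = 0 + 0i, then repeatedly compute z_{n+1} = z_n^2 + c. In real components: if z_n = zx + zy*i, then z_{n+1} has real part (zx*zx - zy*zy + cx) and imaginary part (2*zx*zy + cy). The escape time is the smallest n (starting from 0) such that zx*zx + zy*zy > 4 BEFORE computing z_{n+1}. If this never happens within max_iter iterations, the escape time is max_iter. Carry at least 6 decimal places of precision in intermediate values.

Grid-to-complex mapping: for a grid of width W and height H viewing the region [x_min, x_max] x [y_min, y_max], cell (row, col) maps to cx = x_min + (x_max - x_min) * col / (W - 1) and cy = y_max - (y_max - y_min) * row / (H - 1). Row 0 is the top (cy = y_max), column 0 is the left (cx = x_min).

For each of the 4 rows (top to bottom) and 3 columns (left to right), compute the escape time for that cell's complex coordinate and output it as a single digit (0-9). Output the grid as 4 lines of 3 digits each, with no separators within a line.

Answer: 599
359
339
133

Derivation:
(row=0, col=0): c = -1.6100 + -0.1900i → escape time 5
(row=0, col=1): c = -0.9200 + -0.1900i → escape time 9
(row=0, col=2): c = -0.2300 + -0.1900i → escape time 9
(row=1, col=0): c = -1.6100 + -0.5367i → escape time 3
(row=1, col=1): c = -0.9200 + -0.5367i → escape time 5
(row=1, col=2): c = -0.2300 + -0.5367i → escape time 9
(row=2, col=0): c = -1.6100 + -0.8833i → escape time 3
(row=2, col=1): c = -0.9200 + -0.8833i → escape time 3
(row=2, col=2): c = -0.2300 + -0.8833i → escape time 9
(row=3, col=0): c = -1.6100 + -1.2300i → escape time 1
(row=3, col=1): c = -0.9200 + -1.2300i → escape time 3
(row=3, col=2): c = -0.2300 + -1.2300i → escape time 3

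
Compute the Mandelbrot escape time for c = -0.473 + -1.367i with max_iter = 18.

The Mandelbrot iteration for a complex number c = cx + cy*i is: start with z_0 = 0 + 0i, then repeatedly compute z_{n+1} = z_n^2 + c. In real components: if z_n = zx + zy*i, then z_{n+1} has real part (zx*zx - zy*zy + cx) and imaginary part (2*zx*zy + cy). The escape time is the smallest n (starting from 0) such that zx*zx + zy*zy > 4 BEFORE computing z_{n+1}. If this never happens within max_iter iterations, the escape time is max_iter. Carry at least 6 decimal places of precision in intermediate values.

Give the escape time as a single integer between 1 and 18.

Answer: 2

Derivation:
z_0 = 0 + 0i, c = -0.4730 + -1.3670i
Iter 1: z = -0.4730 + -1.3670i, |z|^2 = 2.0924
Iter 2: z = -2.1180 + -0.0738i, |z|^2 = 4.4912
Escaped at iteration 2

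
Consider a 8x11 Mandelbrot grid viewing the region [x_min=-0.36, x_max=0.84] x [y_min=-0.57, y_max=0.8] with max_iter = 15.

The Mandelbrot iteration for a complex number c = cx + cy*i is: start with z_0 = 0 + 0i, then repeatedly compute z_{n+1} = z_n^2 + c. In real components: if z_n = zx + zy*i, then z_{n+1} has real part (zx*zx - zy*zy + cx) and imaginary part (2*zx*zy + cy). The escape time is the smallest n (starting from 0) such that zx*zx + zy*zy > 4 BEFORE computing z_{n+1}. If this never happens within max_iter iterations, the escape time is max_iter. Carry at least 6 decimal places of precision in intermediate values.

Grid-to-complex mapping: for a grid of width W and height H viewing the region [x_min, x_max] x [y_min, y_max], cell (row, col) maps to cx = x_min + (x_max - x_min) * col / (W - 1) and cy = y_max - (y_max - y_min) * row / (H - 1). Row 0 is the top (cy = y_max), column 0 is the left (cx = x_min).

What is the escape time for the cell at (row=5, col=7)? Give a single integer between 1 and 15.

Answer: 3

Derivation:
z_0 = 0 + 0i, c = 0.8400 + 0.1150i
Iter 1: z = 0.8400 + 0.1150i, |z|^2 = 0.7188
Iter 2: z = 1.5324 + 0.3082i, |z|^2 = 2.4432
Iter 3: z = 3.0932 + 1.0596i, |z|^2 = 10.6905
Escaped at iteration 3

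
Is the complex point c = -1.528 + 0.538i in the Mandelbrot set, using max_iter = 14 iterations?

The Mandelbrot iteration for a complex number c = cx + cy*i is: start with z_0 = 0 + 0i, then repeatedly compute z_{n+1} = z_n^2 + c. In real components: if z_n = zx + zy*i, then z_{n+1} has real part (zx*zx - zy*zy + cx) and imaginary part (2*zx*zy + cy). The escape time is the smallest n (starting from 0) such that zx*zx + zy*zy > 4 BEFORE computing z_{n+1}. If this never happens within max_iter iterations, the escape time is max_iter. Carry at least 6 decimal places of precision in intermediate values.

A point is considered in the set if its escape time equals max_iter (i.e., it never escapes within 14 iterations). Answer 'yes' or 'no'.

z_0 = 0 + 0i, c = -1.5280 + 0.5380i
Iter 1: z = -1.5280 + 0.5380i, |z|^2 = 2.6242
Iter 2: z = 0.5173 + -1.1061i, |z|^2 = 1.4912
Iter 3: z = -2.4839 + -0.6065i, |z|^2 = 6.5375
Escaped at iteration 3

Answer: no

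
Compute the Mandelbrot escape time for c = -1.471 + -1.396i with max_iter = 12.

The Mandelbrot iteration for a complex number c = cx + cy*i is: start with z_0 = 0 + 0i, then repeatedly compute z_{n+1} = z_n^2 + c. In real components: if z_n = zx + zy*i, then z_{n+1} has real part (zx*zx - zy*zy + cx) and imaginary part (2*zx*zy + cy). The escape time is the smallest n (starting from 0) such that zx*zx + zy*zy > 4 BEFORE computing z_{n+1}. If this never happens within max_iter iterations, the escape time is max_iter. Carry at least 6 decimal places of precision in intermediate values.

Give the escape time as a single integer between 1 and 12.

z_0 = 0 + 0i, c = -1.4710 + -1.3960i
Iter 1: z = -1.4710 + -1.3960i, |z|^2 = 4.1127
Escaped at iteration 1

Answer: 1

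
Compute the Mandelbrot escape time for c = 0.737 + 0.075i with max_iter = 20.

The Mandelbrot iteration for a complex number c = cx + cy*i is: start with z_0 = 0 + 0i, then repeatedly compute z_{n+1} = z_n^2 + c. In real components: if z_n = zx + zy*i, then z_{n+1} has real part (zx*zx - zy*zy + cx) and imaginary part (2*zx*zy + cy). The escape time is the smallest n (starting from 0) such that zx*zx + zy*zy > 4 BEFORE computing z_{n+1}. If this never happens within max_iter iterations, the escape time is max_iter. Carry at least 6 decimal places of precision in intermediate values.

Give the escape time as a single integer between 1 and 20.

z_0 = 0 + 0i, c = 0.7370 + 0.0750i
Iter 1: z = 0.7370 + 0.0750i, |z|^2 = 0.5488
Iter 2: z = 1.2745 + 0.1855i, |z|^2 = 1.6589
Iter 3: z = 2.3270 + 0.5480i, |z|^2 = 5.7154
Escaped at iteration 3

Answer: 3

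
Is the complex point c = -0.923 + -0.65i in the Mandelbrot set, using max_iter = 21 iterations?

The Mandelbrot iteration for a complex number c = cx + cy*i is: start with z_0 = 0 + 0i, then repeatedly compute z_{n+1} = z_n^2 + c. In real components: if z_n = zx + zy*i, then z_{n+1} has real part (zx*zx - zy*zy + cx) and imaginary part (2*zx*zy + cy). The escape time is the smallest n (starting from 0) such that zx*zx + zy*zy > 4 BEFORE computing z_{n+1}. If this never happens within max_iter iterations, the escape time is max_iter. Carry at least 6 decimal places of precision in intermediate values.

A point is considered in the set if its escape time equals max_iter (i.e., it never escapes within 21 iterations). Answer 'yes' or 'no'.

z_0 = 0 + 0i, c = -0.9230 + -0.6500i
Iter 1: z = -0.9230 + -0.6500i, |z|^2 = 1.2744
Iter 2: z = -0.4936 + 0.5499i, |z|^2 = 0.5460
Iter 3: z = -0.9818 + -1.1928i, |z|^2 = 2.3867
Iter 4: z = -1.3820 + 1.6922i, |z|^2 = 4.7733
Escaped at iteration 4

Answer: no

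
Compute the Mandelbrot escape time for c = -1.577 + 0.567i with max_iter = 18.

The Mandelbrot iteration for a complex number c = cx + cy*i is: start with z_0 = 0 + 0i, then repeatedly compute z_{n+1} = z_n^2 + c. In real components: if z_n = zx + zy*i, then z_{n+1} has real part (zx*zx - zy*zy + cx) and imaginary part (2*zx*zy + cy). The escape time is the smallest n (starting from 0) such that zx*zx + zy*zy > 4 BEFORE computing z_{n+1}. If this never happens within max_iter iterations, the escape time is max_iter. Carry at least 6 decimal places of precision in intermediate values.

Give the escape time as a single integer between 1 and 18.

Answer: 3

Derivation:
z_0 = 0 + 0i, c = -1.5770 + 0.5670i
Iter 1: z = -1.5770 + 0.5670i, |z|^2 = 2.8084
Iter 2: z = 0.5884 + -1.2213i, |z|^2 = 1.8379
Iter 3: z = -2.7224 + -0.8703i, |z|^2 = 8.1687
Escaped at iteration 3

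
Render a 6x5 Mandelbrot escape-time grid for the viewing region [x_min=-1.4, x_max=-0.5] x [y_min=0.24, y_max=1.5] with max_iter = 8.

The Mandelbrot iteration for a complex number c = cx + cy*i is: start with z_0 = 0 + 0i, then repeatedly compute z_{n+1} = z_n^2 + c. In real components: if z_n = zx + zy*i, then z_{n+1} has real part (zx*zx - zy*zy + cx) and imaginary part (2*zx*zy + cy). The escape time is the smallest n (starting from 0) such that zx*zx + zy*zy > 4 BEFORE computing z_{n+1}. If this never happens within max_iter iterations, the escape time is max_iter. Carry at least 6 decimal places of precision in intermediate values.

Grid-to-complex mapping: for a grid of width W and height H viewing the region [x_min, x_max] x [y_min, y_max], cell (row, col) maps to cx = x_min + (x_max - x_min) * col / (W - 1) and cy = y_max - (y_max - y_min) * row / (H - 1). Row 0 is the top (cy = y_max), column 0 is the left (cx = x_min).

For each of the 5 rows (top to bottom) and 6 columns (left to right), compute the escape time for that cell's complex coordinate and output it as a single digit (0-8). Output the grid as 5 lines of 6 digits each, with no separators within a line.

Answer: 122222
223333
333344
345578
588888

Derivation:
(row=0, col=0): c = -1.4000 + 1.5000i → escape time 1
(row=0, col=1): c = -1.2200 + 1.5000i → escape time 2
(row=0, col=2): c = -1.0400 + 1.5000i → escape time 2
(row=0, col=3): c = -0.8600 + 1.5000i → escape time 2
(row=0, col=4): c = -0.6800 + 1.5000i → escape time 2
(row=0, col=5): c = -0.5000 + 1.5000i → escape time 2
(row=1, col=0): c = -1.4000 + 1.1850i → escape time 2
(row=1, col=1): c = -1.2200 + 1.1850i → escape time 2
(row=1, col=2): c = -1.0400 + 1.1850i → escape time 3
(row=1, col=3): c = -0.8600 + 1.1850i → escape time 3
(row=1, col=4): c = -0.6800 + 1.1850i → escape time 3
(row=1, col=5): c = -0.5000 + 1.1850i → escape time 3
(row=2, col=0): c = -1.4000 + 0.8700i → escape time 3
(row=2, col=1): c = -1.2200 + 0.8700i → escape time 3
(row=2, col=2): c = -1.0400 + 0.8700i → escape time 3
(row=2, col=3): c = -0.8600 + 0.8700i → escape time 3
(row=2, col=4): c = -0.6800 + 0.8700i → escape time 4
(row=2, col=5): c = -0.5000 + 0.8700i → escape time 4
(row=3, col=0): c = -1.4000 + 0.5550i → escape time 3
(row=3, col=1): c = -1.2200 + 0.5550i → escape time 4
(row=3, col=2): c = -1.0400 + 0.5550i → escape time 5
(row=3, col=3): c = -0.8600 + 0.5550i → escape time 5
(row=3, col=4): c = -0.6800 + 0.5550i → escape time 7
(row=3, col=5): c = -0.5000 + 0.5550i → escape time 8
(row=4, col=0): c = -1.4000 + 0.2400i → escape time 5
(row=4, col=1): c = -1.2200 + 0.2400i → escape time 8
(row=4, col=2): c = -1.0400 + 0.2400i → escape time 8
(row=4, col=3): c = -0.8600 + 0.2400i → escape time 8
(row=4, col=4): c = -0.6800 + 0.2400i → escape time 8
(row=4, col=5): c = -0.5000 + 0.2400i → escape time 8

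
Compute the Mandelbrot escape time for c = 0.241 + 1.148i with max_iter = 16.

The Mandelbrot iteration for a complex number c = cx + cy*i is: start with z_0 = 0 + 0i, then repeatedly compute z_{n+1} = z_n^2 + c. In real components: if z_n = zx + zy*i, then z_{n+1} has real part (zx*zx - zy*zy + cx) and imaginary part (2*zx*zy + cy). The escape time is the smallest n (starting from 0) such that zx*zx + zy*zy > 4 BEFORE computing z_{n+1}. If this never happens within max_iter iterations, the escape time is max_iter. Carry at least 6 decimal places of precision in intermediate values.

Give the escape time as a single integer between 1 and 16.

Answer: 3

Derivation:
z_0 = 0 + 0i, c = 0.2410 + 1.1480i
Iter 1: z = 0.2410 + 1.1480i, |z|^2 = 1.3760
Iter 2: z = -1.0188 + 1.7013i, |z|^2 = 3.9325
Iter 3: z = -1.6155 + -2.3187i, |z|^2 = 7.9864
Escaped at iteration 3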